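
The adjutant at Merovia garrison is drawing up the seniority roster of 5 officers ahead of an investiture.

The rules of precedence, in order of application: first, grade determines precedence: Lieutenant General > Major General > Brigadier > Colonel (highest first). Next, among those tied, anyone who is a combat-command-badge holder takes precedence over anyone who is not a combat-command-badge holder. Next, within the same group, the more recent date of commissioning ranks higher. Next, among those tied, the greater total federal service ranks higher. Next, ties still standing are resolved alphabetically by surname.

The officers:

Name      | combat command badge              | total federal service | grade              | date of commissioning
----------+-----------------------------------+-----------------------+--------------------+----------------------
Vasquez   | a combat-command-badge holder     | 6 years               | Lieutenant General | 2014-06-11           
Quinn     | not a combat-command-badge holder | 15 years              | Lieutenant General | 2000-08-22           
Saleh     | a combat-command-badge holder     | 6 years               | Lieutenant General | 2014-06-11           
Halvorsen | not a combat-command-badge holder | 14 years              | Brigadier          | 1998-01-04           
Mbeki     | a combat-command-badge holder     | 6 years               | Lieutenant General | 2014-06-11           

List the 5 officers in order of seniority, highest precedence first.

By grade: Mbeki, Saleh, Vasquez and Quinn (Lieutenant General); then Halvorsen (Brigadier).
Among Mbeki, Saleh, Vasquez and Quinn, a combat-command-badge holder before not a combat-command-badge holder: Mbeki, Saleh and Vasquez (a combat-command-badge holder) before Quinn (not a combat-command-badge holder).
Mbeki, Saleh and Vasquez all have date of commissioning 2014-06-11, so the next rule applies.
Mbeki, Saleh and Vasquez all have total federal service 6 years, so the next rule applies.
Among Mbeki, Saleh and Vasquez, alphabetically by surname: Mbeki before Saleh before Vasquez.
Full order: Mbeki, Saleh, Vasquez, Quinn, Halvorsen.

Mbeki, Saleh, Vasquez, Quinn, Halvorsen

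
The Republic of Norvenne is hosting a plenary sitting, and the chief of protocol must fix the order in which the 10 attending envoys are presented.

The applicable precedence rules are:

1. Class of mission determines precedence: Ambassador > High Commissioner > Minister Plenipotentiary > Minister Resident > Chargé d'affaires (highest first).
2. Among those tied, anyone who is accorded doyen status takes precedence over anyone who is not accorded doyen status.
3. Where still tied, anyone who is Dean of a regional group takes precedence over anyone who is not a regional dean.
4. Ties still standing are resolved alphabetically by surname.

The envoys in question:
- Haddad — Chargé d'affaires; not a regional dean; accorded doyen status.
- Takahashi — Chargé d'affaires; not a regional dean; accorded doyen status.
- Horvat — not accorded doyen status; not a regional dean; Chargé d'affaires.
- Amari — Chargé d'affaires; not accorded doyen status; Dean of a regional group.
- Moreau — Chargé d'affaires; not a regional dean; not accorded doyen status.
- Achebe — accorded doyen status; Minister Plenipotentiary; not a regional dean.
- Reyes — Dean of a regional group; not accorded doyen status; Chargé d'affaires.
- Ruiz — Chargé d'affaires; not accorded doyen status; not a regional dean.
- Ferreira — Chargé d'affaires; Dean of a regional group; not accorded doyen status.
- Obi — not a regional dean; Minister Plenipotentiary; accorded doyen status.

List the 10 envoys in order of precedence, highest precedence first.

Achebe, Obi, Haddad, Takahashi, Amari, Ferreira, Reyes, Horvat, Moreau, Ruiz

By class of mission: Achebe and Obi (Minister Plenipotentiary); then Haddad, Takahashi, Amari, Ferreira, Reyes, Horvat, Moreau and Ruiz (Chargé d'affaires).
Achebe and Obi are each accorded doyen status, so the next rule applies.
Achebe and Obi are each not a regional dean, so the next rule applies.
Among Achebe and Obi, alphabetically by surname: Achebe before Obi.
Among Haddad, Takahashi, Amari, Ferreira, Reyes, Horvat, Moreau and Ruiz, accorded doyen status before not accorded doyen status: Haddad and Takahashi (accorded doyen status) before Amari, Ferreira, Reyes, Horvat, Moreau and Ruiz (not accorded doyen status).
Haddad and Takahashi are each not a regional dean, so the next rule applies.
Among Haddad and Takahashi, alphabetically by surname: Haddad before Takahashi.
Among Amari, Ferreira, Reyes, Horvat, Moreau and Ruiz, Dean of a regional group before not a regional dean: Amari, Ferreira and Reyes (Dean of a regional group) before Horvat, Moreau and Ruiz (not a regional dean).
Among Amari, Ferreira and Reyes, alphabetically by surname: Amari before Ferreira before Reyes.
Among Horvat, Moreau and Ruiz, alphabetically by surname: Horvat before Moreau before Ruiz.
Full order: Achebe, Obi, Haddad, Takahashi, Amari, Ferreira, Reyes, Horvat, Moreau, Ruiz.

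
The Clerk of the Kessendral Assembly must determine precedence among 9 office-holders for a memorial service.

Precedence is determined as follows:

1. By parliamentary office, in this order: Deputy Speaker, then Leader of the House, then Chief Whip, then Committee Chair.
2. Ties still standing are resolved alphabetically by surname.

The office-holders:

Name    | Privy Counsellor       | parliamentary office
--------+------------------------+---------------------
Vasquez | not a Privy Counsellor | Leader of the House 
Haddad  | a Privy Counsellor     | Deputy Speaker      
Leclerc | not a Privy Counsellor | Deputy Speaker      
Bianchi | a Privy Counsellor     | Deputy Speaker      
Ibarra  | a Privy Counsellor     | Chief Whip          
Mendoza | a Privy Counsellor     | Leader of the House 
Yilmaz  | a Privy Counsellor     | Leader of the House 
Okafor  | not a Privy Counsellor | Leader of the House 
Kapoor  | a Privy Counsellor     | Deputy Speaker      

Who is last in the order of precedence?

Ibarra

By parliamentary office: Bianchi, Haddad, Kapoor and Leclerc (Deputy Speaker); then Mendoza, Okafor, Vasquez and Yilmaz (Leader of the House); then Ibarra (Chief Whip).
Among Bianchi, Haddad, Kapoor and Leclerc, alphabetically by surname: Bianchi before Haddad before Kapoor before Leclerc.
Among Mendoza, Okafor, Vasquez and Yilmaz, alphabetically by surname: Mendoza before Okafor before Vasquez before Yilmaz.
Order: Bianchi, Haddad, Kapoor, Leclerc, Mendoza, Okafor, Vasquez, Yilmaz, Ibarra.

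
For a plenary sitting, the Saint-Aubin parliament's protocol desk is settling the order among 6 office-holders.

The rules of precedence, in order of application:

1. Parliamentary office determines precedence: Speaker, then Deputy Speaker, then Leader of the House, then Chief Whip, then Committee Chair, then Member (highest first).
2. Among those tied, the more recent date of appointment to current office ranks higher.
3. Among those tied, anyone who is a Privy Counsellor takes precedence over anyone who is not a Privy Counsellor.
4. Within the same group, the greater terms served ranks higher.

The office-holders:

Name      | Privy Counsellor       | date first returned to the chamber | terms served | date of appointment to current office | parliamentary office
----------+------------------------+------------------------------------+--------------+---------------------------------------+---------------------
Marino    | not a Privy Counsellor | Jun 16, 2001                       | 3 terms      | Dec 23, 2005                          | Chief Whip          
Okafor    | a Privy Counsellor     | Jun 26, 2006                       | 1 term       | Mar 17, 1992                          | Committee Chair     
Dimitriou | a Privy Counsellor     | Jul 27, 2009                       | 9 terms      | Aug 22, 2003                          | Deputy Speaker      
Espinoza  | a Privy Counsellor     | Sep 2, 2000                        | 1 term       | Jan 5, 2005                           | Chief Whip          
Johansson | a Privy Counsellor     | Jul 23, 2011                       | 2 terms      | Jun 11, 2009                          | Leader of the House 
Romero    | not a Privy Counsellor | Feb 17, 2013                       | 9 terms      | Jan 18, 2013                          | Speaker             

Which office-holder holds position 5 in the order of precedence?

Espinoza

By parliamentary office: Romero (Speaker); then Dimitriou (Deputy Speaker); then Johansson (Leader of the House); then Marino and Espinoza (Chief Whip); then Okafor (Committee Chair).
Among Marino and Espinoza, by date of appointment to current office (later first): Marino (Dec 23, 2005) before Espinoza (Jan 5, 2005).
Order: Romero, Dimitriou, Johansson, Marino, Espinoza, Okafor.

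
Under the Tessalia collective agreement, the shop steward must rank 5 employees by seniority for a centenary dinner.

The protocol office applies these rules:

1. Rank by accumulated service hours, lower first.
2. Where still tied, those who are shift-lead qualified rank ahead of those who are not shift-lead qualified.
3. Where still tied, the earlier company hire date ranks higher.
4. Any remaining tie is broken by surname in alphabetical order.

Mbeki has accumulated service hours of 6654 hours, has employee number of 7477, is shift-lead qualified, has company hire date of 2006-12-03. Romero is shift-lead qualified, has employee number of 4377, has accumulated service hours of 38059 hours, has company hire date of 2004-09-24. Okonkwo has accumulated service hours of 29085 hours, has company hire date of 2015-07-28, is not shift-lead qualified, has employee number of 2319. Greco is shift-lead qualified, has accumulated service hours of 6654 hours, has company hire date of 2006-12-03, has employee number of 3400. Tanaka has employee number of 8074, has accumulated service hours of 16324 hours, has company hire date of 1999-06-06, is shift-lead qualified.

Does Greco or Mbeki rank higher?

By accumulated service hours (lower first): Greco and Mbeki (both 6654 hours); then Tanaka (16324 hours); then Okonkwo (29085 hours); then Romero (38059 hours).
Greco and Mbeki are each shift-lead qualified, so the next rule applies.
Greco and Mbeki both have company hire date 2006-12-03, so the next rule applies.
Among Greco and Mbeki, alphabetically by surname: Greco before Mbeki.
So Greco takes precedence.

Greco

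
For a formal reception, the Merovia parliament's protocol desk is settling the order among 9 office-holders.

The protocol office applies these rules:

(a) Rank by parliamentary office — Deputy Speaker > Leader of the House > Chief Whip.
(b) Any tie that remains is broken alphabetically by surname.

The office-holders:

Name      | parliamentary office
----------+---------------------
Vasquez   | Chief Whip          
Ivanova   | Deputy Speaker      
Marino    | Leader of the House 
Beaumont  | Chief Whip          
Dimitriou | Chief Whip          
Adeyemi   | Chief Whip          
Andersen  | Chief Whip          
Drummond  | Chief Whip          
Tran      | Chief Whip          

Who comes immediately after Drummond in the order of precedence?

By parliamentary office: Ivanova (Deputy Speaker); then Marino (Leader of the House); then Adeyemi, Andersen, Beaumont, Dimitriou, Drummond, Tran and Vasquez (Chief Whip).
Among Adeyemi, Andersen, Beaumont, Dimitriou, Drummond, Tran and Vasquez, alphabetically by surname: Adeyemi before Andersen before Beaumont before Dimitriou before Drummond before Tran before Vasquez.
Order: Ivanova, Marino, Adeyemi, Andersen, Beaumont, Dimitriou, Drummond, Tran, Vasquez.

Tran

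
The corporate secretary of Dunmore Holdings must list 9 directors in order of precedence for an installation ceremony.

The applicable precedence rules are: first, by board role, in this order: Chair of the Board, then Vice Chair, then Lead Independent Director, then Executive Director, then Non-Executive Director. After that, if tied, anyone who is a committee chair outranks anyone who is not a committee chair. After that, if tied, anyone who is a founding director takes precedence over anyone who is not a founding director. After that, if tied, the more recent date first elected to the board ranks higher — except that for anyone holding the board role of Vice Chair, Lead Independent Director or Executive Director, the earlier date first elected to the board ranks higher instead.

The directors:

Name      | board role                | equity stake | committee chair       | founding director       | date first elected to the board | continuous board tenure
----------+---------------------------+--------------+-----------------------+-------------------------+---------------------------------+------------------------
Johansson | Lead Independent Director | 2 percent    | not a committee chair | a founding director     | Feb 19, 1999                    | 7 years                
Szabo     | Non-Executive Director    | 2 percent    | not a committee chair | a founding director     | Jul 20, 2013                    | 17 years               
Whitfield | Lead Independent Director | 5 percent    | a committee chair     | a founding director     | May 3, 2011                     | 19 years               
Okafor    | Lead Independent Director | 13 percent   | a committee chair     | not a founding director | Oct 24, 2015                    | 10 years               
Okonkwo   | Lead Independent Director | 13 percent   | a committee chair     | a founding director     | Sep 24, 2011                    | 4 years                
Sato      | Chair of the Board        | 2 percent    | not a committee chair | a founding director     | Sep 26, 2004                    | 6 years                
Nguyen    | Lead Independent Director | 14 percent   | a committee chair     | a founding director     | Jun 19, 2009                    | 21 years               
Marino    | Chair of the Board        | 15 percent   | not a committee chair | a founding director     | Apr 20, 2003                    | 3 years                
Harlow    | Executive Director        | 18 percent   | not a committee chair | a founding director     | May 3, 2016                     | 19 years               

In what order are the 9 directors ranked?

By board role: Sato and Marino (Chair of the Board); then Nguyen, Whitfield, Okonkwo, Okafor and Johansson (Lead Independent Director); then Harlow (Executive Director); then Szabo (Non-Executive Director).
Sato and Marino are each not a committee chair, so the next rule applies.
Sato and Marino are each a founding director, so the next rule applies.
Among Sato and Marino, by date first elected to the board (later first): Sato (Sep 26, 2004) before Marino (Apr 20, 2003).
Among Nguyen, Whitfield, Okonkwo, Okafor and Johansson, a committee chair before not a committee chair: Nguyen, Whitfield, Okonkwo and Okafor (a committee chair) before Johansson (not a committee chair).
Among Nguyen, Whitfield, Okonkwo and Okafor, a founding director before not a founding director: Nguyen, Whitfield and Okonkwo (a founding director) before Okafor (not a founding director).
Among Nguyen, Whitfield and Okonkwo, by date first elected to the board (earlier first) (reversed rule for this group): Nguyen (Jun 19, 2009) before Whitfield (May 3, 2011) before Okonkwo (Sep 24, 2011).
Full order: Sato, Marino, Nguyen, Whitfield, Okonkwo, Okafor, Johansson, Harlow, Szabo.

Sato, Marino, Nguyen, Whitfield, Okonkwo, Okafor, Johansson, Harlow, Szabo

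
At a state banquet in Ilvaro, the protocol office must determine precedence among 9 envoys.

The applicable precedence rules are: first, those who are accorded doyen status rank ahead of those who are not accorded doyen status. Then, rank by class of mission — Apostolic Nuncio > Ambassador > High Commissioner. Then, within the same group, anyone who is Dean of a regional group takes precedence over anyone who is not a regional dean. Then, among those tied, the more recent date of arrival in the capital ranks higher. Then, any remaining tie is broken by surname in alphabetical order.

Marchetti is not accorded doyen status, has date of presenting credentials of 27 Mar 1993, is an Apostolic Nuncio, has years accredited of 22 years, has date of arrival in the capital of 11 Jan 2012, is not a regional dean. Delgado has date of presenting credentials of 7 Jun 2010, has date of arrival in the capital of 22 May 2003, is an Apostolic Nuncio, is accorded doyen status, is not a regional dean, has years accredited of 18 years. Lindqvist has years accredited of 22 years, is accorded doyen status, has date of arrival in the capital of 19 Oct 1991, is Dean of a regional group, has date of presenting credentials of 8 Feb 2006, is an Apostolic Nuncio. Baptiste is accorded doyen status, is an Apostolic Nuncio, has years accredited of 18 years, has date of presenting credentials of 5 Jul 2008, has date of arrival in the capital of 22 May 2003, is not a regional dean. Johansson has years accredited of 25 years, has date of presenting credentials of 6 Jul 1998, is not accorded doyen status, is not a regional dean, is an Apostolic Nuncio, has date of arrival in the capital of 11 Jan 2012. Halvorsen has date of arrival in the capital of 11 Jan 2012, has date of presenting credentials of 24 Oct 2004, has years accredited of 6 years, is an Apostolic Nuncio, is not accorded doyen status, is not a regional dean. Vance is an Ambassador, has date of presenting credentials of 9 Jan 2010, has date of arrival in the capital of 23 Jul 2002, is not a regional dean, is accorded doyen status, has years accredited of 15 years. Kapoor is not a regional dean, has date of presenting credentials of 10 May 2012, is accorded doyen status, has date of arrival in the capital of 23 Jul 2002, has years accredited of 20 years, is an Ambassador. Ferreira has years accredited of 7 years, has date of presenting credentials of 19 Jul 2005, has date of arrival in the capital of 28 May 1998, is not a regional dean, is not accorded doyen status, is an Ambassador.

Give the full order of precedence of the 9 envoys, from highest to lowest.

Lindqvist, Baptiste, Delgado, Kapoor, Vance, Halvorsen, Johansson, Marchetti, Ferreira

By the first rule: Lindqvist, Baptiste, Delgado, Kapoor and Vance (each accorded doyen status); then Halvorsen, Johansson, Marchetti and Ferreira (each not accorded doyen status).
Among Lindqvist, Baptiste, Delgado, Kapoor and Vance, by class of mission: Lindqvist, Baptiste and Delgado (Apostolic Nuncio) before Kapoor and Vance (Ambassador).
Among Lindqvist, Baptiste and Delgado, Dean of a regional group before not a regional dean: Lindqvist (Dean of a regional group) before Baptiste and Delgado (not a regional dean).
Baptiste and Delgado both have date of arrival in the capital 22 May 2003, so the next rule applies.
Among Baptiste and Delgado, alphabetically by surname: Baptiste before Delgado.
Kapoor and Vance are each not a regional dean, so the next rule applies.
Kapoor and Vance both have date of arrival in the capital 23 Jul 2002, so the next rule applies.
Among Kapoor and Vance, alphabetically by surname: Kapoor before Vance.
Among Halvorsen, Johansson, Marchetti and Ferreira, by class of mission: Halvorsen, Johansson and Marchetti (Apostolic Nuncio) before Ferreira (Ambassador).
Halvorsen, Johansson and Marchetti are each not a regional dean, so the next rule applies.
Halvorsen, Johansson and Marchetti all have date of arrival in the capital 11 Jan 2012, so the next rule applies.
Among Halvorsen, Johansson and Marchetti, alphabetically by surname: Halvorsen before Johansson before Marchetti.
Full order: Lindqvist, Baptiste, Delgado, Kapoor, Vance, Halvorsen, Johansson, Marchetti, Ferreira.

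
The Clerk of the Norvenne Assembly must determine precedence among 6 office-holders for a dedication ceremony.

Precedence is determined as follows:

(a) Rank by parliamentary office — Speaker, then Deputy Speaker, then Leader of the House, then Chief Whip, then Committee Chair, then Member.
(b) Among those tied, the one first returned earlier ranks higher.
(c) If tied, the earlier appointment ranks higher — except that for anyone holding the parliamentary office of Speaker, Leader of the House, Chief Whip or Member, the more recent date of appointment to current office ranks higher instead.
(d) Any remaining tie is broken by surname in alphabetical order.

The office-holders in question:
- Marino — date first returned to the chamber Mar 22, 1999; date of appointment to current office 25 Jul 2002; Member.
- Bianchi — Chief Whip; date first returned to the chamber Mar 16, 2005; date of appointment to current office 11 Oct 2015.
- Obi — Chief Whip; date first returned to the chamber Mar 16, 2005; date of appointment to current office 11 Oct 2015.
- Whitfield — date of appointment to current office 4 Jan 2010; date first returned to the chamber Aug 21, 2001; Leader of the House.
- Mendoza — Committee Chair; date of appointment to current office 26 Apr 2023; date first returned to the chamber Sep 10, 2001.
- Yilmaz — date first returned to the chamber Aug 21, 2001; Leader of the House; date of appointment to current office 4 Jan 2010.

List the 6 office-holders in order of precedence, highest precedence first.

Whitfield, Yilmaz, Bianchi, Obi, Mendoza, Marino

By parliamentary office: Whitfield and Yilmaz (Leader of the House); then Bianchi and Obi (Chief Whip); then Mendoza (Committee Chair); then Marino (Member).
Whitfield and Yilmaz both have date first returned to the chamber Aug 21, 2001, so the next rule applies.
Whitfield and Yilmaz both have date of appointment to current office 4 Jan 2010, so the next rule applies.
Among Whitfield and Yilmaz, alphabetically by surname: Whitfield before Yilmaz.
Bianchi and Obi both have date first returned to the chamber Mar 16, 2005, so the next rule applies.
Bianchi and Obi both have date of appointment to current office 11 Oct 2015, so the next rule applies.
Among Bianchi and Obi, alphabetically by surname: Bianchi before Obi.
Full order: Whitfield, Yilmaz, Bianchi, Obi, Mendoza, Marino.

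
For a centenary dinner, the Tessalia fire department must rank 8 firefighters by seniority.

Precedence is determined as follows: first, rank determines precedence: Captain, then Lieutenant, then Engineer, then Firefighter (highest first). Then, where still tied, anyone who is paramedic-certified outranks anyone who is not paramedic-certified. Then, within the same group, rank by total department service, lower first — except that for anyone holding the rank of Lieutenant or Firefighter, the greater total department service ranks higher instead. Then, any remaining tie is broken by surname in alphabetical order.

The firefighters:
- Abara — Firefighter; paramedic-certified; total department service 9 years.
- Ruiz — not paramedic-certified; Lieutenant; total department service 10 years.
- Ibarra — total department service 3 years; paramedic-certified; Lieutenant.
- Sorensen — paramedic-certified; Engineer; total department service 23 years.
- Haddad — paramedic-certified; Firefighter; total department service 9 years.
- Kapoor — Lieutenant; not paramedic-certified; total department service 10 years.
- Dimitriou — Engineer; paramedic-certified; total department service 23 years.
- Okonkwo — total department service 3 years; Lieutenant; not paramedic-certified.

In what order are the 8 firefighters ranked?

By rank: Ibarra, Kapoor, Ruiz and Okonkwo (Lieutenant); then Dimitriou and Sorensen (Engineer); then Abara and Haddad (Firefighter).
Among Ibarra, Kapoor, Ruiz and Okonkwo, paramedic-certified before not paramedic-certified: Ibarra (paramedic-certified) before Kapoor, Ruiz and Okonkwo (not paramedic-certified).
Among Kapoor, Ruiz and Okonkwo, by total department service (higher first) (reversed rule for this group): Kapoor and Ruiz (10 years) before Okonkwo (3 years).
Among Kapoor and Ruiz, alphabetically by surname: Kapoor before Ruiz.
Dimitriou and Sorensen are each paramedic-certified, so the next rule applies.
Dimitriou and Sorensen both have total department service 23 years, so the next rule applies.
Among Dimitriou and Sorensen, alphabetically by surname: Dimitriou before Sorensen.
Abara and Haddad are each paramedic-certified, so the next rule applies.
Abara and Haddad both have total department service 9 years, so the next rule applies.
Among Abara and Haddad, alphabetically by surname: Abara before Haddad.
Full order: Ibarra, Kapoor, Ruiz, Okonkwo, Dimitriou, Sorensen, Abara, Haddad.

Ibarra, Kapoor, Ruiz, Okonkwo, Dimitriou, Sorensen, Abara, Haddad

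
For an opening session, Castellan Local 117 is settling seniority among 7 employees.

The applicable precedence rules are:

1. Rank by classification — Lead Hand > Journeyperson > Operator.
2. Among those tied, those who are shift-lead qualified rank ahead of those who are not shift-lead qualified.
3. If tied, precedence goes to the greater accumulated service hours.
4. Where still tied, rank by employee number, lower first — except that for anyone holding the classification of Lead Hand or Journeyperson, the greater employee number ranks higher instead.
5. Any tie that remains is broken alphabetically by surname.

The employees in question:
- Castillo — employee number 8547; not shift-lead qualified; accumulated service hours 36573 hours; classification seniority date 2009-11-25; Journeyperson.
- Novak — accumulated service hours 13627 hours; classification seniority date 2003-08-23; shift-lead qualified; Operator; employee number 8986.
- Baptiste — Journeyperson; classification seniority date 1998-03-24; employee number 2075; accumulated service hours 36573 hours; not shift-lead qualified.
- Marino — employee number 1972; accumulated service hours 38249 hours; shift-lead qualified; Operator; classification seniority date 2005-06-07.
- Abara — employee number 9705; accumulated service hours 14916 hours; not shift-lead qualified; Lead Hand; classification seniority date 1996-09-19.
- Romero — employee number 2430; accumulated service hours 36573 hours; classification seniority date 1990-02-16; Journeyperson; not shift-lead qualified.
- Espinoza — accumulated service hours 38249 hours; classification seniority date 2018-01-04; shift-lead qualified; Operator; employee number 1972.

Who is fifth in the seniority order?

Espinoza

By classification: Abara (Lead Hand); then Castillo, Romero and Baptiste (Journeyperson); then Espinoza, Marino and Novak (Operator).
Castillo, Romero and Baptiste are each not shift-lead qualified, so the next rule applies.
Castillo, Romero and Baptiste all have accumulated service hours 36573 hours, so the next rule applies.
Among Castillo, Romero and Baptiste, by employee number (higher first) (reversed rule for this group): Castillo (8547) before Romero (2430) before Baptiste (2075).
Espinoza, Marino and Novak are each shift-lead qualified, so the next rule applies.
Among Espinoza, Marino and Novak, by accumulated service hours (higher first): Espinoza and Marino (38249 hours) before Novak (13627 hours).
Espinoza and Marino both have employee number 1972, so the next rule applies.
Among Espinoza and Marino, alphabetically by surname: Espinoza before Marino.
Order: Abara, Castillo, Romero, Baptiste, Espinoza, Marino, Novak.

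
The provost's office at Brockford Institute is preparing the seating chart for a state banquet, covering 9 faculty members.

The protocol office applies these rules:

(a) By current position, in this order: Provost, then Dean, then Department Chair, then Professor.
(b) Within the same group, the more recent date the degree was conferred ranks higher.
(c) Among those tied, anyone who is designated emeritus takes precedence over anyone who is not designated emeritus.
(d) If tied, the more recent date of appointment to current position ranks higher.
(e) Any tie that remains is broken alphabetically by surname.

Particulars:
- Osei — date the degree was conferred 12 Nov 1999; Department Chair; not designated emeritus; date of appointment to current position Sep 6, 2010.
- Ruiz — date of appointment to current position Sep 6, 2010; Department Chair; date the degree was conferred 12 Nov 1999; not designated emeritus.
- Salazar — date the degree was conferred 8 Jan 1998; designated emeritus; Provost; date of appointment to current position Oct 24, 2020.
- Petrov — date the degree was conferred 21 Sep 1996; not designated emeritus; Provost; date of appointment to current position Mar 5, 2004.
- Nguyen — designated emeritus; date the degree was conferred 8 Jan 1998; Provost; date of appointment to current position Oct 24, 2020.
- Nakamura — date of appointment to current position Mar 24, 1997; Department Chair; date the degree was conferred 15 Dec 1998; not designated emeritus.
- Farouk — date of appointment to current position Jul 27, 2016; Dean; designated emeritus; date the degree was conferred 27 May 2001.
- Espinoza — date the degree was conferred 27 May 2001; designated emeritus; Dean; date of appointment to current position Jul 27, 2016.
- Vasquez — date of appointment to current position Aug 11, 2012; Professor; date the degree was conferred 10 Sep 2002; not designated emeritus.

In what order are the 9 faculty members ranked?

Nguyen, Salazar, Petrov, Espinoza, Farouk, Osei, Ruiz, Nakamura, Vasquez

By current position: Nguyen, Salazar and Petrov (Provost); then Espinoza and Farouk (Dean); then Osei, Ruiz and Nakamura (Department Chair); then Vasquez (Professor).
Among Nguyen, Salazar and Petrov, by date the degree was conferred (later first): Nguyen and Salazar (8 Jan 1998) before Petrov (21 Sep 1996).
Nguyen and Salazar are each designated emeritus, so the next rule applies.
Nguyen and Salazar both have date of appointment to current position Oct 24, 2020, so the next rule applies.
Among Nguyen and Salazar, alphabetically by surname: Nguyen before Salazar.
Espinoza and Farouk both have date the degree was conferred 27 May 2001, so the next rule applies.
Espinoza and Farouk are each designated emeritus, so the next rule applies.
Espinoza and Farouk both have date of appointment to current position Jul 27, 2016, so the next rule applies.
Among Espinoza and Farouk, alphabetically by surname: Espinoza before Farouk.
Among Osei, Ruiz and Nakamura, by date the degree was conferred (later first): Osei and Ruiz (12 Nov 1999) before Nakamura (15 Dec 1998).
Osei and Ruiz are each not designated emeritus, so the next rule applies.
Osei and Ruiz both have date of appointment to current position Sep 6, 2010, so the next rule applies.
Among Osei and Ruiz, alphabetically by surname: Osei before Ruiz.
Full order: Nguyen, Salazar, Petrov, Espinoza, Farouk, Osei, Ruiz, Nakamura, Vasquez.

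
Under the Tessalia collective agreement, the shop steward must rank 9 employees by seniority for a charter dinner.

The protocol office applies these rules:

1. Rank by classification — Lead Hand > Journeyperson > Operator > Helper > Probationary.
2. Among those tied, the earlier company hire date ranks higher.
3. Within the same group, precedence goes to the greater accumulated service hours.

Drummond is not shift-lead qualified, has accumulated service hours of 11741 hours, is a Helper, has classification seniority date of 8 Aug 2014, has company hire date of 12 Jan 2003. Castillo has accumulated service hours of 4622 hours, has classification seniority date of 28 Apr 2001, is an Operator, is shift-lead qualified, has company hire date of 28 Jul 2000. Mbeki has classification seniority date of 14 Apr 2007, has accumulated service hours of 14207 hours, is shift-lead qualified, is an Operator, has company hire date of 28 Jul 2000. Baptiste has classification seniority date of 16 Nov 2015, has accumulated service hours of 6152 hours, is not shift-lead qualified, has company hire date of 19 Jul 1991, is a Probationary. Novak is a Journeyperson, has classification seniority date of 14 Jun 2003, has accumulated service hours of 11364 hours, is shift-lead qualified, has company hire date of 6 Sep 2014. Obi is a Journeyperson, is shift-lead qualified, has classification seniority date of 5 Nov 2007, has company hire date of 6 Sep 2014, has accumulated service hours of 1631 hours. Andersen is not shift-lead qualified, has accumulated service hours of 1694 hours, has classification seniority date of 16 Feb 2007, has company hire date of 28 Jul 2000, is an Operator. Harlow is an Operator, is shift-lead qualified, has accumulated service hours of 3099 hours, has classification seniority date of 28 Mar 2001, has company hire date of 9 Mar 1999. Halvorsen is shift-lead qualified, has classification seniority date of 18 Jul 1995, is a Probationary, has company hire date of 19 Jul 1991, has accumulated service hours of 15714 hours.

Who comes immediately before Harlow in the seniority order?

Obi

By classification: Novak and Obi (Journeyperson); then Harlow, Mbeki, Castillo and Andersen (Operator); then Drummond (Helper); then Halvorsen and Baptiste (Probationary).
Novak and Obi both have company hire date 6 Sep 2014, so the next rule applies.
Among Novak and Obi, by accumulated service hours (higher first): Novak (11364 hours) before Obi (1631 hours).
Among Harlow, Mbeki, Castillo and Andersen, by company hire date (earlier first): Harlow (9 Mar 1999) before Mbeki, Castillo and Andersen (28 Jul 2000).
Among Mbeki, Castillo and Andersen, by accumulated service hours (higher first): Mbeki (14207 hours) before Castillo (4622 hours) before Andersen (1694 hours).
Halvorsen and Baptiste both have company hire date 19 Jul 1991, so the next rule applies.
Among Halvorsen and Baptiste, by accumulated service hours (higher first): Halvorsen (15714 hours) before Baptiste (6152 hours).
Order: Novak, Obi, Harlow, Mbeki, Castillo, Andersen, Drummond, Halvorsen, Baptiste.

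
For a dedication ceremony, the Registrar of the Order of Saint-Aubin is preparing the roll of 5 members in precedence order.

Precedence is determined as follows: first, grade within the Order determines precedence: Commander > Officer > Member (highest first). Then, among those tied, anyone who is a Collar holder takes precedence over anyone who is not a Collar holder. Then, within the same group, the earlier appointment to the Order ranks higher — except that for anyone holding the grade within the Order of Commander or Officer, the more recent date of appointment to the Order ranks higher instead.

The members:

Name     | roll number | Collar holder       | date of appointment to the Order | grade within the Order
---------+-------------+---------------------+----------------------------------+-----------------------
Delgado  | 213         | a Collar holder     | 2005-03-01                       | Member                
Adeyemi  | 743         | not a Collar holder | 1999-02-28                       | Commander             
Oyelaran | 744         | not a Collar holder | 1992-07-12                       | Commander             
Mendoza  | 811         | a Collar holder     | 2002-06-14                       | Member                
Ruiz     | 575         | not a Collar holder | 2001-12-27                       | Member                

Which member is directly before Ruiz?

By grade within the Order: Adeyemi and Oyelaran (Commander); then Mendoza, Delgado and Ruiz (Member).
Adeyemi and Oyelaran are each not a Collar holder, so the next rule applies.
Among Adeyemi and Oyelaran, by date of appointment to the Order (later first) (reversed rule for this group): Adeyemi (1999-02-28) before Oyelaran (1992-07-12).
Among Mendoza, Delgado and Ruiz, a Collar holder before not a Collar holder: Mendoza and Delgado (a Collar holder) before Ruiz (not a Collar holder).
Among Mendoza and Delgado, by date of appointment to the Order (earlier first): Mendoza (2002-06-14) before Delgado (2005-03-01).
Order: Adeyemi, Oyelaran, Mendoza, Delgado, Ruiz.

Delgado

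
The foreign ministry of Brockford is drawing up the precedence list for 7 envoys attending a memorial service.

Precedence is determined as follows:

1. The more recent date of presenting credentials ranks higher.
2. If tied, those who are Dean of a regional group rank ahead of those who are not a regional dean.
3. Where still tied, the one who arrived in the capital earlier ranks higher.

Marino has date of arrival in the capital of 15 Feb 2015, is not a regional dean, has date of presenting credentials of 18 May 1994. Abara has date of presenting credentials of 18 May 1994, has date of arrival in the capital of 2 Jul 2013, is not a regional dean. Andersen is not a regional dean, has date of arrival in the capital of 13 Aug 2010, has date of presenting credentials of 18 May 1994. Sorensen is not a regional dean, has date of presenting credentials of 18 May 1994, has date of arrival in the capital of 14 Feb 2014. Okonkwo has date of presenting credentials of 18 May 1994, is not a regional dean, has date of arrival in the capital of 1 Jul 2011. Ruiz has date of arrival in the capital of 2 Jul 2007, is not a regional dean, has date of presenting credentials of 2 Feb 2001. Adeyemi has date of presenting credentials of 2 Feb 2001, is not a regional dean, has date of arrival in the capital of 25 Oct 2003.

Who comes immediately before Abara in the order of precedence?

By date of presenting credentials (later first): Adeyemi and Ruiz (both 2 Feb 2001); then Andersen, Okonkwo, Abara, Sorensen and Marino (each 18 May 1994).
Adeyemi and Ruiz are each not a regional dean, so the next rule applies.
Among Adeyemi and Ruiz, by date of arrival in the capital (earlier first): Adeyemi (25 Oct 2003) before Ruiz (2 Jul 2007).
Andersen, Okonkwo, Abara, Sorensen and Marino are each not a regional dean, so the next rule applies.
Among Andersen, Okonkwo, Abara, Sorensen and Marino, by date of arrival in the capital (earlier first): Andersen (13 Aug 2010) before Okonkwo (1 Jul 2011) before Abara (2 Jul 2013) before Sorensen (14 Feb 2014) before Marino (15 Feb 2015).
Order: Adeyemi, Ruiz, Andersen, Okonkwo, Abara, Sorensen, Marino.

Okonkwo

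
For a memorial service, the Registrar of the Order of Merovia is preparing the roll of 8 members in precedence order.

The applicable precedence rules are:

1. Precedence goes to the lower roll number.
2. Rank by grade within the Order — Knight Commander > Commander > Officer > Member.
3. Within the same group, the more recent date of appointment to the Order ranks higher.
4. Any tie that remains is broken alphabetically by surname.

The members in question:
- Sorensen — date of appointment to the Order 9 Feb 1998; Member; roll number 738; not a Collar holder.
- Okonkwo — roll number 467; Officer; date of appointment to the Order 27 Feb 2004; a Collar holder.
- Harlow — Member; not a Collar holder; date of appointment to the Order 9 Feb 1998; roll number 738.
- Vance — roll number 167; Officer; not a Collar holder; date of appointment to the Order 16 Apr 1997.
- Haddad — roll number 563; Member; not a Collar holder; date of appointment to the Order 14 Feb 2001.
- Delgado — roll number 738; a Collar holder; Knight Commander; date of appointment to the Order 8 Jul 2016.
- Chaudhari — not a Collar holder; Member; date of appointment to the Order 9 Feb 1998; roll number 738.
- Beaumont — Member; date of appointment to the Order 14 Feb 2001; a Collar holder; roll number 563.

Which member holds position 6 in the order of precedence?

Chaudhari

By roll number (lower first): Vance (167); then Okonkwo (467); then Beaumont and Haddad (both 563); then Delgado, Chaudhari, Harlow and Sorensen (each 738).
Beaumont and Haddad are each Member, so the next rule applies.
Beaumont and Haddad both have date of appointment to the Order 14 Feb 2001, so the next rule applies.
Among Beaumont and Haddad, alphabetically by surname: Beaumont before Haddad.
Among Delgado, Chaudhari, Harlow and Sorensen, by grade within the Order: Delgado (Knight Commander) before Chaudhari, Harlow and Sorensen (Member).
Chaudhari, Harlow and Sorensen all have date of appointment to the Order 9 Feb 1998, so the next rule applies.
Among Chaudhari, Harlow and Sorensen, alphabetically by surname: Chaudhari before Harlow before Sorensen.
Order: Vance, Okonkwo, Beaumont, Haddad, Delgado, Chaudhari, Harlow, Sorensen.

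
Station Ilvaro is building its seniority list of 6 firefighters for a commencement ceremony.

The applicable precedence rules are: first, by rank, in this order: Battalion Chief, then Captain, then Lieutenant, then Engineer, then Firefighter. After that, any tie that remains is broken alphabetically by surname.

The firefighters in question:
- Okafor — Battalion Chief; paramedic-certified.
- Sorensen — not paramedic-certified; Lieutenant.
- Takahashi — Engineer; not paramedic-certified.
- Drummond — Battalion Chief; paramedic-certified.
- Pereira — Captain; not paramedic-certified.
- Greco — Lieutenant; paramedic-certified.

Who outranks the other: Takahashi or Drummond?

By rank: Drummond and Okafor (Battalion Chief); then Pereira (Captain); then Greco and Sorensen (Lieutenant); then Takahashi (Engineer).
Among Drummond and Okafor, alphabetically by surname: Drummond before Okafor.
Among Greco and Sorensen, alphabetically by surname: Greco before Sorensen.
So Drummond takes precedence.

Drummond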